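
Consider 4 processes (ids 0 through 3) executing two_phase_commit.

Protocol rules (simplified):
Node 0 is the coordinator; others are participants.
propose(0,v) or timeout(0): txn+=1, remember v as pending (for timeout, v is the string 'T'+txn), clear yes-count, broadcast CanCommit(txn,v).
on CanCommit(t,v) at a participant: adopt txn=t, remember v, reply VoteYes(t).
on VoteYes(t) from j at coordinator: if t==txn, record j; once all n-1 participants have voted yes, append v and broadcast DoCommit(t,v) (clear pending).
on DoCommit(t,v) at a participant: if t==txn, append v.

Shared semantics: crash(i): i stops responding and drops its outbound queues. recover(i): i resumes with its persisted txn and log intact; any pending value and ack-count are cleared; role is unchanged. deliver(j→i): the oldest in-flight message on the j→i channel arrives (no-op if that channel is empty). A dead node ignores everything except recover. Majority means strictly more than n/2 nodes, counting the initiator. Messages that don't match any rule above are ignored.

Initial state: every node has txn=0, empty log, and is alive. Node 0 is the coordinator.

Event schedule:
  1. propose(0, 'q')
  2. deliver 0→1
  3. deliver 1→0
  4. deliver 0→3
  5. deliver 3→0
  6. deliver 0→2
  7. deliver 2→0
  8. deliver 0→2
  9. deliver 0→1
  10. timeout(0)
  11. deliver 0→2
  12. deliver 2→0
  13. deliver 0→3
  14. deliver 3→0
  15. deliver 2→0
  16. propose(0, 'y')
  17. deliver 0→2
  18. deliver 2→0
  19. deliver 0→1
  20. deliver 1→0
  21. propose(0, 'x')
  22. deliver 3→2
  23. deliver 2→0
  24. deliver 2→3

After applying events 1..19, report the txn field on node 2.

step 1 propose(0,'q'): 0={coor,t=1,log=-}
step 2 deliver 0→1: 1={part,t=1,log=-}
step 3 deliver 1→0: —
step 4 deliver 0→3: 3={part,t=1,log=-}
step 5 deliver 3→0: —
step 6 deliver 0→2: 2={part,t=1,log=-}
step 7 deliver 2→0: 0={coor,t=1,log=q}
step 8 deliver 0→2: 2={part,t=1,log=q}
step 9 deliver 0→1: 1={part,t=1,log=q}
step 10 timeout(0): 0={coor,t=2,log=q}
step 11 deliver 0→2: 2={part,t=2,log=q}
step 12 deliver 2→0: —
step 13 deliver 0→3: 3={part,t=1,log=q}
step 14 deliver 3→0: —
step 15 deliver 2→0: —
step 16 propose(0,'y'): 0={coor,t=3,log=q}
step 17 deliver 0→2: 2={part,t=3,log=q}
step 18 deliver 2→0: —
step 19 deliver 0→1: 1={part,t=2,log=q}

3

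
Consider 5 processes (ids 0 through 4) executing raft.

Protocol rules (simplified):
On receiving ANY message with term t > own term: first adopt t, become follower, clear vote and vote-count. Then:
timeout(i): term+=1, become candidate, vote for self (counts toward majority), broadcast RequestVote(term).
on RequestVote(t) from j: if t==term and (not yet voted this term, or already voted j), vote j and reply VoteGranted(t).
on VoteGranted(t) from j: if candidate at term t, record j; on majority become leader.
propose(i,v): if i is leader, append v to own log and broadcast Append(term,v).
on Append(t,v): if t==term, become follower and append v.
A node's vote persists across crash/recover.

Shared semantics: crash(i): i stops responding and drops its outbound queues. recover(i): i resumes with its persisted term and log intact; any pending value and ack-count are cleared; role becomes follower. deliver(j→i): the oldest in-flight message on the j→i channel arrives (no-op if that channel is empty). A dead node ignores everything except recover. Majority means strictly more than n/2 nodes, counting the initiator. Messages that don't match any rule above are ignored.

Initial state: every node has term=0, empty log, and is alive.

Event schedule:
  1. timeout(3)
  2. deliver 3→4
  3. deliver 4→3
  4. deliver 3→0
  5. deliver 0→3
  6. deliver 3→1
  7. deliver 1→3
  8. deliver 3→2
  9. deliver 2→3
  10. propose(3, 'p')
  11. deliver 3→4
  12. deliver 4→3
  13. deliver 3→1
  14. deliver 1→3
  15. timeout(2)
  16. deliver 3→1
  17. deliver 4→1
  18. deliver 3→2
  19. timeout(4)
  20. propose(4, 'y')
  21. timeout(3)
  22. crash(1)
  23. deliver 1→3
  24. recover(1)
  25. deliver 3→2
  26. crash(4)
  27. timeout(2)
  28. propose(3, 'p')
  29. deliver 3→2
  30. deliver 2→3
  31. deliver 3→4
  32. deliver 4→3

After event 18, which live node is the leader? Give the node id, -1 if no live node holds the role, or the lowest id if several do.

3

[1] timeout(3) → N3(cand t1 [-])
[2] deliver 3→4 → N4(foll t1 [-])
[3] deliver 4→3 → ∅
[4] deliver 3→0 → N0(foll t1 [-])
[5] deliver 0→3 → N3(lead t1 [-])
[6] deliver 3→1 → N1(foll t1 [-])
[7] deliver 1→3 → ∅
[8] deliver 3→2 → N2(foll t1 [-])
[9] deliver 2→3 → ∅
[10] propose(3,'p') → N3(lead t1 [p])
[11] deliver 3→4 → N4(foll t1 [p])
[12] deliver 4→3 → ∅
[13] deliver 3→1 → N1(foll t1 [p])
[14] deliver 1→3 → ∅
[15] timeout(2) → N2(cand t2 [-])
[16] deliver 3→1 → ∅
[17] deliver 4→1 → ∅
[18] deliver 3→2 → ∅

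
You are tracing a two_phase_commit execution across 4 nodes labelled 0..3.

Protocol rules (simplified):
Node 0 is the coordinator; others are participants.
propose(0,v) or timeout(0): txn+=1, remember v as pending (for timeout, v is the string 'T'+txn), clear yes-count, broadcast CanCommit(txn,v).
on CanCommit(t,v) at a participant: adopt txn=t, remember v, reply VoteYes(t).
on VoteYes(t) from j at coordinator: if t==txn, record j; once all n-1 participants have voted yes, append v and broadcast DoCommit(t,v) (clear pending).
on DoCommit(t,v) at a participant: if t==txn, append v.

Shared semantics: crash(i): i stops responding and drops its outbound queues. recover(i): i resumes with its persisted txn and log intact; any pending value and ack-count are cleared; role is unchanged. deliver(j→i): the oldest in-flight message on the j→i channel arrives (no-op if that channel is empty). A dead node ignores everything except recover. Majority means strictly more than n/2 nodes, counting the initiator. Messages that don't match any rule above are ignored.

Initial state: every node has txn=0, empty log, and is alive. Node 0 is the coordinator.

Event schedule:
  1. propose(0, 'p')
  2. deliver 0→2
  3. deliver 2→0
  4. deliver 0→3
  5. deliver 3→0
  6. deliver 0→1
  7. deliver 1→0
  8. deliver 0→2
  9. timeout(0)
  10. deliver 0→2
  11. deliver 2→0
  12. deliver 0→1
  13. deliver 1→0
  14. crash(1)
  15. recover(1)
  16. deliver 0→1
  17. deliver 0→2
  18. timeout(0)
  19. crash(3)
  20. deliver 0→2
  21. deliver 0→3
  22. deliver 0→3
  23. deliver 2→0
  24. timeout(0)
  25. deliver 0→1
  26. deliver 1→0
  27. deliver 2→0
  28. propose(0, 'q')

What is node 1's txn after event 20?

[1] propose(0,'p') → N0(coor t1 [-])
[2] deliver 0→2 → N2(part t1 [-])
[3] deliver 2→0 → ∅
[4] deliver 0→3 → N3(part t1 [-])
[5] deliver 3→0 → ∅
[6] deliver 0→1 → N1(part t1 [-])
[7] deliver 1→0 → N0(coor t1 [p])
[8] deliver 0→2 → N2(part t1 [p])
[9] timeout(0) → N0(coor t2 [p])
[10] deliver 0→2 → N2(part t2 [p])
[11] deliver 2→0 → ∅
[12] deliver 0→1 → N1(part t1 [p])
[13] deliver 1→0 → ∅
[14] crash(1) → N1(✗part t1 [p])
[15] recover(1) → N1(part t1 [p])
[16] deliver 0→1 → N1(part t2 [p])
[17] deliver 0→2 → ∅
[18] timeout(0) → N0(coor t3 [p])
[19] crash(3) → N3(✗part t1 [-])
[20] deliver 0→2 → N2(part t3 [p])

2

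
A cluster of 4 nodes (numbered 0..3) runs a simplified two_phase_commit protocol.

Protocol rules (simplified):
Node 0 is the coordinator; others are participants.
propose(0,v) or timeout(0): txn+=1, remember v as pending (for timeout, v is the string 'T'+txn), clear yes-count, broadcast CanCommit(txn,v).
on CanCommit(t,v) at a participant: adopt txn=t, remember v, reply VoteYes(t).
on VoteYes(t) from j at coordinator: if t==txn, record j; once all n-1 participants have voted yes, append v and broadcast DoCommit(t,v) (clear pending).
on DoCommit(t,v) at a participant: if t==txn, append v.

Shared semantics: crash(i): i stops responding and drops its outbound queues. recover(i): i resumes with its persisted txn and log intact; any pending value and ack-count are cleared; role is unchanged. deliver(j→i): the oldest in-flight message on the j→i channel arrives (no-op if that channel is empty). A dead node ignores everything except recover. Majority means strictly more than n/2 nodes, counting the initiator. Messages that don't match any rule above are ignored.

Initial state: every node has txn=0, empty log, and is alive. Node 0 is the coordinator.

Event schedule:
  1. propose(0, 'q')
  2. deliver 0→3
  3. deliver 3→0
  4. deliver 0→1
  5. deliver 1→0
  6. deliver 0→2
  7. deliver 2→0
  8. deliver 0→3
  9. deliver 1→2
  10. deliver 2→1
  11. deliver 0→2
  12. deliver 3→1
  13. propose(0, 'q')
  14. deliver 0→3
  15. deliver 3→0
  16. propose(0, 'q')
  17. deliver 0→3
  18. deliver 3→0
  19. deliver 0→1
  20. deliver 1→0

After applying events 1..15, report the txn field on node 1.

1. propose(0,'q'):  <0:coor t1 ->
2. deliver 0→3:  <3:part t1 ->
3. deliver 3→0:  nop
4. deliver 0→1:  <1:part t1 ->
5. deliver 1→0:  nop
6. deliver 0→2:  <2:part t1 ->
7. deliver 2→0:  <0:coor t1 q>
8. deliver 0→3:  <3:part t1 q>
9. deliver 1→2:  nop
10. deliver 2→1:  nop
11. deliver 0→2:  <2:part t1 q>
12. deliver 3→1:  nop
13. propose(0,'q'):  <0:coor t2 q>
14. deliver 0→3:  <3:part t2 q>
15. deliver 3→0:  nop

1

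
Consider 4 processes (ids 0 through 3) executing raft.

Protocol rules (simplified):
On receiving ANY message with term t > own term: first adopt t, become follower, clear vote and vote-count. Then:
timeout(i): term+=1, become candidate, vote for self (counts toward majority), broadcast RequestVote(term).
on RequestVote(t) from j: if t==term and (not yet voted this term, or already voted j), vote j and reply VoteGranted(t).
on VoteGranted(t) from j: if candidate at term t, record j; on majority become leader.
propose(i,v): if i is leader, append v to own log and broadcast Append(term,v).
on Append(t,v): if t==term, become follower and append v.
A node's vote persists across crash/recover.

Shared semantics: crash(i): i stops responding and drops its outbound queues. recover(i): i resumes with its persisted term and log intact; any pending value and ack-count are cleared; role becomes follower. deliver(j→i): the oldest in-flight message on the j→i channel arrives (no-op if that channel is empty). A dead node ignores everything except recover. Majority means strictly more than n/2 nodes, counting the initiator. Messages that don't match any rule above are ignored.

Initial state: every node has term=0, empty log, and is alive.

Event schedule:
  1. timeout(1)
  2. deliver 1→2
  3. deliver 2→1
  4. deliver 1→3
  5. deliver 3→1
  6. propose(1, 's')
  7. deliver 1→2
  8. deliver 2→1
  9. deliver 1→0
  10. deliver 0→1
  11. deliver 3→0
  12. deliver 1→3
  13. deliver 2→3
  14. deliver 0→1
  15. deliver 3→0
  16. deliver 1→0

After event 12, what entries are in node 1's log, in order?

s

after 1 — timeout(1): n1:cand/t1/[-]
after 2 — deliver 1→2: n2:foll/t1/[-]
after 3 — deliver 2→1: ·
after 4 — deliver 1→3: n3:foll/t1/[-]
after 5 — deliver 3→1: n1:lead/t1/[-]
after 6 — propose(1,'s'): n1:lead/t1/[s]
after 7 — deliver 1→2: n2:foll/t1/[s]
after 8 — deliver 2→1: ·
after 9 — deliver 1→0: n0:foll/t1/[-]
after 10 — deliver 0→1: ·
after 11 — deliver 3→0: ·
after 12 — deliver 1→3: n3:foll/t1/[s]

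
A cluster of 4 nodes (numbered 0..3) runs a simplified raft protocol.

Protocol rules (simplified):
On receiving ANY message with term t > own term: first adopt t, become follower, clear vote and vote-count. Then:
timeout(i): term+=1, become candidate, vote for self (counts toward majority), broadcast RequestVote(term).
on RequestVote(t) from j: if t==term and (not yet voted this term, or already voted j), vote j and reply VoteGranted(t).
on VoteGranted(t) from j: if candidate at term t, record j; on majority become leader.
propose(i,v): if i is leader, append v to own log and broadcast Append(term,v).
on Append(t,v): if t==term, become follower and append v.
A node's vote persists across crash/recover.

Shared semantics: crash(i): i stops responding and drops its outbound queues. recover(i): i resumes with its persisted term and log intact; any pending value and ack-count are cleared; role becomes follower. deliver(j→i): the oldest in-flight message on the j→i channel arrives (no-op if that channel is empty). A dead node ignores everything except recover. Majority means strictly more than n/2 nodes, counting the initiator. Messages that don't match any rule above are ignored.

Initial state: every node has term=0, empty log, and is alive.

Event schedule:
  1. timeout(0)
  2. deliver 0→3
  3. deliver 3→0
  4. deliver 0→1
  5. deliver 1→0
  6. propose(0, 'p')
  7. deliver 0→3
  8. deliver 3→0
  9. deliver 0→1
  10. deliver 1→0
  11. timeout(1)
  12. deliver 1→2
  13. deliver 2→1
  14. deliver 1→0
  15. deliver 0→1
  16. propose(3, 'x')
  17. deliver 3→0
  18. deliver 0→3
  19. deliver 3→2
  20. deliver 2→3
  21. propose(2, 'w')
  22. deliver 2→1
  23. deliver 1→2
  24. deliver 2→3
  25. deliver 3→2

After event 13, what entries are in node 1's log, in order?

e1 timeout(0): 0[cand,t=1,-]
e2 deliver 0→3: 3[foll,t=1,-]
e3 deliver 3→0: ·
e4 deliver 0→1: 1[foll,t=1,-]
e5 deliver 1→0: 0[lead,t=1,-]
e6 propose(0,'p'): 0[lead,t=1,p]
e7 deliver 0→3: 3[foll,t=1,p]
e8 deliver 3→0: ·
e9 deliver 0→1: 1[foll,t=1,p]
e10 deliver 1→0: ·
e11 timeout(1): 1[cand,t=2,p]
e12 deliver 1→2: 2[foll,t=2,-]
e13 deliver 2→1: ·

p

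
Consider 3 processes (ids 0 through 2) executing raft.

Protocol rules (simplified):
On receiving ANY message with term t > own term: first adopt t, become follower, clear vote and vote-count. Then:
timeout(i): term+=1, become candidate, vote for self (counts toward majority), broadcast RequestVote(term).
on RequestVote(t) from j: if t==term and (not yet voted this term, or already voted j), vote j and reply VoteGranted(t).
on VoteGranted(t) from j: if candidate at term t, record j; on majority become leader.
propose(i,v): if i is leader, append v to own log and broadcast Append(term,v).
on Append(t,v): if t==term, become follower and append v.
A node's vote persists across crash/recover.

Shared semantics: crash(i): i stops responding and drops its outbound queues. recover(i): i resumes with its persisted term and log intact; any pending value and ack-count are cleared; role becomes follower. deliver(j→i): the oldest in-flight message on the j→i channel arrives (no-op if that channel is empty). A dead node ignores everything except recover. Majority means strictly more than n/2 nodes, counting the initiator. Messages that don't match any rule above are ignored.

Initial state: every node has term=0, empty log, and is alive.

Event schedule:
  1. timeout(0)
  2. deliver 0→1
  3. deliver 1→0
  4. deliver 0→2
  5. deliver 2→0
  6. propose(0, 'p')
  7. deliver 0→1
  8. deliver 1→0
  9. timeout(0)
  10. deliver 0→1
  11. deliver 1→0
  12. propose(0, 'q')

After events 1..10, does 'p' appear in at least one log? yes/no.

yes

after 1 — timeout(0): n0:cand/t1/[-]
after 2 — deliver 0→1: n1:foll/t1/[-]
after 3 — deliver 1→0: n0:lead/t1/[-]
after 4 — deliver 0→2: n2:foll/t1/[-]
after 5 — deliver 2→0: ·
after 6 — propose(0,'p'): n0:lead/t1/[p]
after 7 — deliver 0→1: n1:foll/t1/[p]
after 8 — deliver 1→0: ·
after 9 — timeout(0): n0:cand/t2/[p]
after 10 — deliver 0→1: n1:foll/t2/[p]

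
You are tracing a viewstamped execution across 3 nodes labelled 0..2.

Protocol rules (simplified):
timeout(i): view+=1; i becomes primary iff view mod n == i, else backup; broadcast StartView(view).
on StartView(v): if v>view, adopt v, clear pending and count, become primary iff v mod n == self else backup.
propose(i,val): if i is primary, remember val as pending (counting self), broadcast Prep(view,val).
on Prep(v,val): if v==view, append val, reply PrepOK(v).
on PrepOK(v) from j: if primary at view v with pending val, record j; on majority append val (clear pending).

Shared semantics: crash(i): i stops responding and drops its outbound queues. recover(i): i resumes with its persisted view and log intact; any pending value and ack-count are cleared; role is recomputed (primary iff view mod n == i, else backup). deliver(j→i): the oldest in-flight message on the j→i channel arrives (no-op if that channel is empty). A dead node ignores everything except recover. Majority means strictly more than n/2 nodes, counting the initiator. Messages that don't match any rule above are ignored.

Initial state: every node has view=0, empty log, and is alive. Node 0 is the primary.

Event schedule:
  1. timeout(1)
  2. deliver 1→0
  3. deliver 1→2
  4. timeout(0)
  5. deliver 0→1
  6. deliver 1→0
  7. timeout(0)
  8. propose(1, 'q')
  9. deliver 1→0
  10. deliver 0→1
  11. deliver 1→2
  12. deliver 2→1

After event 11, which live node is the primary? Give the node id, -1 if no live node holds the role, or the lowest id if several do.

0

e1 timeout(1): 1[prim,v=1,-]
e2 deliver 1→0: 0[back,v=1,-]
e3 deliver 1→2: 2[back,v=1,-]
e4 timeout(0): 0[back,v=2,-]
e5 deliver 0→1: 1[back,v=2,-]
e6 deliver 1→0: ·
e7 timeout(0): 0[prim,v=3,-]
e8 propose(1,'q'): ·
e9 deliver 1→0: ·
e10 deliver 0→1: 1[back,v=3,-]
e11 deliver 1→2: ·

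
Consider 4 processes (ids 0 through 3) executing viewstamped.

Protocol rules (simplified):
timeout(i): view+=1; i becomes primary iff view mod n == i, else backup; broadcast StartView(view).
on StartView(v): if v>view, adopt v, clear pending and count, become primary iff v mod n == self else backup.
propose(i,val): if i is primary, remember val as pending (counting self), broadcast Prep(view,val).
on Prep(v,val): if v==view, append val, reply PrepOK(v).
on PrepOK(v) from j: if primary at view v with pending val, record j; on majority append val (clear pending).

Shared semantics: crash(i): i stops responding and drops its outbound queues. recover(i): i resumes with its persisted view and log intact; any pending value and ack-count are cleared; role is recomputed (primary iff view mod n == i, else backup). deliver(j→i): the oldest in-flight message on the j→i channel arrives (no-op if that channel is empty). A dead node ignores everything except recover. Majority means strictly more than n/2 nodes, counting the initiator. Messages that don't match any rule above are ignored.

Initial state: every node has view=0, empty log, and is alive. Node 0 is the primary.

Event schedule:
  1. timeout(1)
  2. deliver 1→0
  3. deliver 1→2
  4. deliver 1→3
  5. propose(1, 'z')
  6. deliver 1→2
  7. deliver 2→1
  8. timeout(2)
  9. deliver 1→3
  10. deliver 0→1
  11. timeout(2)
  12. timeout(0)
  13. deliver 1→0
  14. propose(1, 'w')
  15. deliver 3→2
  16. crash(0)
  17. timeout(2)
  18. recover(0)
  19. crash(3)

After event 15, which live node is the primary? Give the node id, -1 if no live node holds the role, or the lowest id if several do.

1

after 1 — timeout(1): n1:prim/v1/[-]
after 2 — deliver 1→0: n0:back/v1/[-]
after 3 — deliver 1→2: n2:back/v1/[-]
after 4 — deliver 1→3: n3:back/v1/[-]
after 5 — propose(1,'z'): ·
after 6 — deliver 1→2: n2:back/v1/[z]
after 7 — deliver 2→1: ·
after 8 — timeout(2): n2:prim/v2/[z]
after 9 — deliver 1→3: n3:back/v1/[z]
after 10 — deliver 0→1: ·
after 11 — timeout(2): n2:back/v3/[z]
after 12 — timeout(0): n0:back/v2/[-]
after 13 — deliver 1→0: ·
after 14 — propose(1,'w'): ·
after 15 — deliver 3→2: ·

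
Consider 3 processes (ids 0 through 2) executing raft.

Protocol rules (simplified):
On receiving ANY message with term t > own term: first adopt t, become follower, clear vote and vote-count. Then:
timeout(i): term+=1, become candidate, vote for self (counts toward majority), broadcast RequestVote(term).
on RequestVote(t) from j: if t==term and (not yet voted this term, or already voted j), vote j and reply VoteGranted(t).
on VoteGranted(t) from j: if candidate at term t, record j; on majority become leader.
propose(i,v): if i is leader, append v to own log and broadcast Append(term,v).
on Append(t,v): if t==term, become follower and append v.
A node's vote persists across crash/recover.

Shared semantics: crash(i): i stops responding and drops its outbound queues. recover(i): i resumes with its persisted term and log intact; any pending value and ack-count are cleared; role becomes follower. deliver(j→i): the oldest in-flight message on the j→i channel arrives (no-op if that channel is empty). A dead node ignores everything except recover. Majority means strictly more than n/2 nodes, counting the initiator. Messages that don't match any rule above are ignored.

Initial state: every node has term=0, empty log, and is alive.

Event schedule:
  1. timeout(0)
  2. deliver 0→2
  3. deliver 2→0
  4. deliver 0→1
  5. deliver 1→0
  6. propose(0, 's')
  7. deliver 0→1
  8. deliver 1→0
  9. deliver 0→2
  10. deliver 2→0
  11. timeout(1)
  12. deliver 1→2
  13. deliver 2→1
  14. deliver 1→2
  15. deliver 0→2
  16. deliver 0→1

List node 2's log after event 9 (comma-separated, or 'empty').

s

e1 timeout(0): 0[cand,t=1,-]
e2 deliver 0→2: 2[foll,t=1,-]
e3 deliver 2→0: 0[lead,t=1,-]
e4 deliver 0→1: 1[foll,t=1,-]
e5 deliver 1→0: ·
e6 propose(0,'s'): 0[lead,t=1,s]
e7 deliver 0→1: 1[foll,t=1,s]
e8 deliver 1→0: ·
e9 deliver 0→2: 2[foll,t=1,s]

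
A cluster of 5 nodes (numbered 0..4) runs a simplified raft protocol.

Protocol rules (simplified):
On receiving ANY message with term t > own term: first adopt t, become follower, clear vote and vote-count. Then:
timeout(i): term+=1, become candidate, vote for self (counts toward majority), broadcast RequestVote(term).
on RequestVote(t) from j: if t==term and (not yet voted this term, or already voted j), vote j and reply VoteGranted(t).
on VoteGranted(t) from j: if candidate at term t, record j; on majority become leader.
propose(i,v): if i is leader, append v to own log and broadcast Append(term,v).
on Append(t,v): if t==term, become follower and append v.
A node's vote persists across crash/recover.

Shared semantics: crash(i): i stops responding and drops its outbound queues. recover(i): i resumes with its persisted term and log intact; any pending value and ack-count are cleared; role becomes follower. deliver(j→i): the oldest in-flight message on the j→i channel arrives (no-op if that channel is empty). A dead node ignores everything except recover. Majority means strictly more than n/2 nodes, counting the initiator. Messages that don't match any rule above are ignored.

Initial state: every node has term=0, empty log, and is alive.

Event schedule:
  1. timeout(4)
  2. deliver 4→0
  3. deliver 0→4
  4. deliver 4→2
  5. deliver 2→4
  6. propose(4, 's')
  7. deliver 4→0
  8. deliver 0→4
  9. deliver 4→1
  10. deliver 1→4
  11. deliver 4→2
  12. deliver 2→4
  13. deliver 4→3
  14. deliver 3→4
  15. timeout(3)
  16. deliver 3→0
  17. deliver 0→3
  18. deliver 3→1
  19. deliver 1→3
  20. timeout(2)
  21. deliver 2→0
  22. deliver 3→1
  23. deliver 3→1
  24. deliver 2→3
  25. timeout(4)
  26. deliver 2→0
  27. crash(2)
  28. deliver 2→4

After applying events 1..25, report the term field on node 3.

2

step 1 timeout(4): 4={cand,t=1,log=-}
step 2 deliver 4→0: 0={foll,t=1,log=-}
step 3 deliver 0→4: —
step 4 deliver 4→2: 2={foll,t=1,log=-}
step 5 deliver 2→4: 4={lead,t=1,log=-}
step 6 propose(4,'s'): 4={lead,t=1,log=s}
step 7 deliver 4→0: 0={foll,t=1,log=s}
step 8 deliver 0→4: —
step 9 deliver 4→1: 1={foll,t=1,log=-}
step 10 deliver 1→4: —
step 11 deliver 4→2: 2={foll,t=1,log=s}
step 12 deliver 2→4: —
step 13 deliver 4→3: 3={foll,t=1,log=-}
step 14 deliver 3→4: —
step 15 timeout(3): 3={cand,t=2,log=-}
step 16 deliver 3→0: 0={foll,t=2,log=s}
step 17 deliver 0→3: —
step 18 deliver 3→1: 1={foll,t=2,log=-}
step 19 deliver 1→3: 3={lead,t=2,log=-}
step 20 timeout(2): 2={cand,t=2,log=s}
step 21 deliver 2→0: —
step 22 deliver 3→1: —
step 23 deliver 3→1: —
step 24 deliver 2→3: —
step 25 timeout(4): 4={cand,t=2,log=s}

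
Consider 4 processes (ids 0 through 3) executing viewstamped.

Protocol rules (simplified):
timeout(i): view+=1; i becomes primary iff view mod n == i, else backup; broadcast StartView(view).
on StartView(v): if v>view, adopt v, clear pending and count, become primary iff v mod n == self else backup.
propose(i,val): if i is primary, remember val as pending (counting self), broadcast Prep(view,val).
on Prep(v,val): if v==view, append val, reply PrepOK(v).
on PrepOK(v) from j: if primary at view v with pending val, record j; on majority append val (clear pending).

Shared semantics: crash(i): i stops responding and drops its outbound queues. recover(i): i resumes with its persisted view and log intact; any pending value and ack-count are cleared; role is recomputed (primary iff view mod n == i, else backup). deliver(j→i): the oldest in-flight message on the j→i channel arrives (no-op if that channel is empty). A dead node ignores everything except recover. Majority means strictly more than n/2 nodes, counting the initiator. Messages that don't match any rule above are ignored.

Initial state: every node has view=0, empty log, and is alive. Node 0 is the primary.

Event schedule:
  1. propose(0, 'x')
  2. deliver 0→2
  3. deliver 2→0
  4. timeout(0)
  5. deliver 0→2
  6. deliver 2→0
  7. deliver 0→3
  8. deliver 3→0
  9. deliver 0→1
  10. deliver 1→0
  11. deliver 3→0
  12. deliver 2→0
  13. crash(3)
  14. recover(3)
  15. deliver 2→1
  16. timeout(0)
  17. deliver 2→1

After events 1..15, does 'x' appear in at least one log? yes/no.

step 1 propose(0,'x'): —
step 2 deliver 0→2: 2={back,v=0,log=x}
step 3 deliver 2→0: —
step 4 timeout(0): 0={back,v=1,log=-}
step 5 deliver 0→2: 2={back,v=1,log=x}
step 6 deliver 2→0: —
step 7 deliver 0→3: 3={back,v=0,log=x}
step 8 deliver 3→0: —
step 9 deliver 0→1: 1={back,v=0,log=x}
step 10 deliver 1→0: —
step 11 deliver 3→0: —
step 12 deliver 2→0: —
step 13 crash(3): 3={✗back,v=0,log=x}
step 14 recover(3): 3={back,v=0,log=x}
step 15 deliver 2→1: —

yes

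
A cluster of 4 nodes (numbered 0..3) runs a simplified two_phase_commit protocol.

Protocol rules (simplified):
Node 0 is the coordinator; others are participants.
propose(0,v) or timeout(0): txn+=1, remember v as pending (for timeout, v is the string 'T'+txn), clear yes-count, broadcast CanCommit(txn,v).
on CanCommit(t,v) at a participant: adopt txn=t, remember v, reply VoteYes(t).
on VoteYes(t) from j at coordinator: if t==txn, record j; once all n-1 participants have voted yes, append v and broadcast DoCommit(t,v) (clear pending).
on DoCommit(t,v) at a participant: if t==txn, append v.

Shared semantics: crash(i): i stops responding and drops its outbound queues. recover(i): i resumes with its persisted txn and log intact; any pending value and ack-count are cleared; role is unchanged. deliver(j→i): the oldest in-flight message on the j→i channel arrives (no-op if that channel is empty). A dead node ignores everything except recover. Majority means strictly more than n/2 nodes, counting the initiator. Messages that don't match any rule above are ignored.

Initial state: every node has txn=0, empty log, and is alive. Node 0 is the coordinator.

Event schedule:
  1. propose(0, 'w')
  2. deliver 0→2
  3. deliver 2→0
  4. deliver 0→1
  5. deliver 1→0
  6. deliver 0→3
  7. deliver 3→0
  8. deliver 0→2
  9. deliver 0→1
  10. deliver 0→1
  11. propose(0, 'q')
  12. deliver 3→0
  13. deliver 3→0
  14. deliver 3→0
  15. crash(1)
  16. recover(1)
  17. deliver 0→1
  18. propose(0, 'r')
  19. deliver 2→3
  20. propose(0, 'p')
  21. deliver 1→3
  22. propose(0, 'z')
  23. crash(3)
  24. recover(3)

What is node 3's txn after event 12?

1

e1 propose(0,'w'): 0[coor,t=1,-]
e2 deliver 0→2: 2[part,t=1,-]
e3 deliver 2→0: ·
e4 deliver 0→1: 1[part,t=1,-]
e5 deliver 1→0: ·
e6 deliver 0→3: 3[part,t=1,-]
e7 deliver 3→0: 0[coor,t=1,w]
e8 deliver 0→2: 2[part,t=1,w]
e9 deliver 0→1: 1[part,t=1,w]
e10 deliver 0→1: ·
e11 propose(0,'q'): 0[coor,t=2,w]
e12 deliver 3→0: ·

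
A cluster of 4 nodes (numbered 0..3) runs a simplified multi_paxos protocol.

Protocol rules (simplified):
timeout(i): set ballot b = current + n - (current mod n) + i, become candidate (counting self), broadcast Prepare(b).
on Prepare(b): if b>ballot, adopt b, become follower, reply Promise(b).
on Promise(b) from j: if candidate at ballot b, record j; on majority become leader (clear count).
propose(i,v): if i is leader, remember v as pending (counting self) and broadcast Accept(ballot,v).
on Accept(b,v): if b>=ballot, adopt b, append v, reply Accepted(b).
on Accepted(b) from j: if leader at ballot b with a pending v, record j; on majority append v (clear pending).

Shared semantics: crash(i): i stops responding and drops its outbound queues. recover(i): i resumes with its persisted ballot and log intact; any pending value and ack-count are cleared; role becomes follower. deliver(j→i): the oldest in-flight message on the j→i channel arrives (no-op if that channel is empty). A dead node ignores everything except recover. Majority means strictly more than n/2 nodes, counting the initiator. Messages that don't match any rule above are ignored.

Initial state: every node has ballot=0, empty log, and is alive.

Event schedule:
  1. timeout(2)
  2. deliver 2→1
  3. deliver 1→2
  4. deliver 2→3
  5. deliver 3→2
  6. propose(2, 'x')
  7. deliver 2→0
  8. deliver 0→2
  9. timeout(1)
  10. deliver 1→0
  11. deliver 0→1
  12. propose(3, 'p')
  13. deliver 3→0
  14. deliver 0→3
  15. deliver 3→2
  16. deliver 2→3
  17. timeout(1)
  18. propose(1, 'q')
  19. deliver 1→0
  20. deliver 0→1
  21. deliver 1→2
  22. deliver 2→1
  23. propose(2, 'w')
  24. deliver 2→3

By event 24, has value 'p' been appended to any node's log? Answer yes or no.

[1] timeout(2) → N2(cand b6 [-])
[2] deliver 2→1 → N1(foll b6 [-])
[3] deliver 1→2 → ∅
[4] deliver 2→3 → N3(foll b6 [-])
[5] deliver 3→2 → N2(lead b6 [-])
[6] propose(2,'x') → ∅
[7] deliver 2→0 → N0(foll b6 [-])
[8] deliver 0→2 → ∅
[9] timeout(1) → N1(cand b9 [-])
[10] deliver 1→0 → N0(foll b9 [-])
[11] deliver 0→1 → ∅
[12] propose(3,'p') → ∅
[13] deliver 3→0 → ∅
[14] deliver 0→3 → ∅
[15] deliver 3→2 → ∅
[16] deliver 2→3 → N3(foll b6 [x])
[17] timeout(1) → N1(cand b13 [-])
[18] propose(1,'q') → ∅
[19] deliver 1→0 → N0(foll b13 [-])
[20] deliver 0→1 → ∅
[21] deliver 1→2 → N2(foll b9 [-])
[22] deliver 2→1 → ∅
[23] propose(2,'w') → ∅
[24] deliver 2→3 → ∅

no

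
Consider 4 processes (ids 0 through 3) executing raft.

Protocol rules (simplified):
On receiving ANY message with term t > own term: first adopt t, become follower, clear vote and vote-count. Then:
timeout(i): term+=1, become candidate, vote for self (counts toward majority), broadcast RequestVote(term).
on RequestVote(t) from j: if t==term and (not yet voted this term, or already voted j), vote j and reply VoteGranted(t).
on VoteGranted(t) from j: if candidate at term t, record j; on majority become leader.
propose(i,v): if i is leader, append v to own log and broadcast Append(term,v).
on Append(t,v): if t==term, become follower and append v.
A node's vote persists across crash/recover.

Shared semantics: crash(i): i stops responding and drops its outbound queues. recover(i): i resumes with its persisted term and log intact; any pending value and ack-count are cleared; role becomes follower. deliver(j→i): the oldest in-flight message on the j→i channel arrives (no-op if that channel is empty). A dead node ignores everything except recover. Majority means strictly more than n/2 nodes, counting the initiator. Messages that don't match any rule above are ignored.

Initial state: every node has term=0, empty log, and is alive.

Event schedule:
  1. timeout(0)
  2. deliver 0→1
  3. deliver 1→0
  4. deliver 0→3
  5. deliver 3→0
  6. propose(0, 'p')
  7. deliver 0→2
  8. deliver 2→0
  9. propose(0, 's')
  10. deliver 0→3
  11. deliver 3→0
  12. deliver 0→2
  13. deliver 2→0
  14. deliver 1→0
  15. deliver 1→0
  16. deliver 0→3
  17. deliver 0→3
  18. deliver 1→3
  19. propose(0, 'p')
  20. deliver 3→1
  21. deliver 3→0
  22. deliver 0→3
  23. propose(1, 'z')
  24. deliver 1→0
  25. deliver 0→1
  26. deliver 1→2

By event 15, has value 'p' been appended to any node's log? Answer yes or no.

yes

1. timeout(0):  <0:cand t1 ->
2. deliver 0→1:  <1:foll t1 ->
3. deliver 1→0:  nop
4. deliver 0→3:  <3:foll t1 ->
5. deliver 3→0:  <0:lead t1 ->
6. propose(0,'p'):  <0:lead t1 p>
7. deliver 0→2:  <2:foll t1 ->
8. deliver 2→0:  nop
9. propose(0,'s'):  <0:lead t1 p,s>
10. deliver 0→3:  <3:foll t1 p>
11. deliver 3→0:  nop
12. deliver 0→2:  <2:foll t1 p>
13. deliver 2→0:  nop
14. deliver 1→0:  nop
15. deliver 1→0:  nop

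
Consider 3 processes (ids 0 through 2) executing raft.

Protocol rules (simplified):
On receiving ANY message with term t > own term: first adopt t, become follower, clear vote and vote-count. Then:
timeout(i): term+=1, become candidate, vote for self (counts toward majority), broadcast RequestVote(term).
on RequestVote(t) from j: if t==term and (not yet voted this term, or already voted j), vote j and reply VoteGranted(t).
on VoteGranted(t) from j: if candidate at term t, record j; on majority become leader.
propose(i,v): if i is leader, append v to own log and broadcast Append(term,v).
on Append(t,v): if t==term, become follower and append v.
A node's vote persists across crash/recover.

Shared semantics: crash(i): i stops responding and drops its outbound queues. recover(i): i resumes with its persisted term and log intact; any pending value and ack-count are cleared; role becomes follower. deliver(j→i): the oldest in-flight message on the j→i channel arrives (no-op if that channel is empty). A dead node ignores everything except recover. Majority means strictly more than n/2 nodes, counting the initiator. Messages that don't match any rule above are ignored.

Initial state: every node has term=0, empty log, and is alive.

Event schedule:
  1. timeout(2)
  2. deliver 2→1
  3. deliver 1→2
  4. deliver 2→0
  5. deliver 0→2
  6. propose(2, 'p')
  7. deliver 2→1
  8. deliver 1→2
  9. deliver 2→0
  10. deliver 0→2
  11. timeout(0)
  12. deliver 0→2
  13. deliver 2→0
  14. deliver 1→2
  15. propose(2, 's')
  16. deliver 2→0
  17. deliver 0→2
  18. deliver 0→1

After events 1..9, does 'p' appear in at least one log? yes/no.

after 1 — timeout(2): n2:cand/t1/[-]
after 2 — deliver 2→1: n1:foll/t1/[-]
after 3 — deliver 1→2: n2:lead/t1/[-]
after 4 — deliver 2→0: n0:foll/t1/[-]
after 5 — deliver 0→2: ·
after 6 — propose(2,'p'): n2:lead/t1/[p]
after 7 — deliver 2→1: n1:foll/t1/[p]
after 8 — deliver 1→2: ·
after 9 — deliver 2→0: n0:foll/t1/[p]

yes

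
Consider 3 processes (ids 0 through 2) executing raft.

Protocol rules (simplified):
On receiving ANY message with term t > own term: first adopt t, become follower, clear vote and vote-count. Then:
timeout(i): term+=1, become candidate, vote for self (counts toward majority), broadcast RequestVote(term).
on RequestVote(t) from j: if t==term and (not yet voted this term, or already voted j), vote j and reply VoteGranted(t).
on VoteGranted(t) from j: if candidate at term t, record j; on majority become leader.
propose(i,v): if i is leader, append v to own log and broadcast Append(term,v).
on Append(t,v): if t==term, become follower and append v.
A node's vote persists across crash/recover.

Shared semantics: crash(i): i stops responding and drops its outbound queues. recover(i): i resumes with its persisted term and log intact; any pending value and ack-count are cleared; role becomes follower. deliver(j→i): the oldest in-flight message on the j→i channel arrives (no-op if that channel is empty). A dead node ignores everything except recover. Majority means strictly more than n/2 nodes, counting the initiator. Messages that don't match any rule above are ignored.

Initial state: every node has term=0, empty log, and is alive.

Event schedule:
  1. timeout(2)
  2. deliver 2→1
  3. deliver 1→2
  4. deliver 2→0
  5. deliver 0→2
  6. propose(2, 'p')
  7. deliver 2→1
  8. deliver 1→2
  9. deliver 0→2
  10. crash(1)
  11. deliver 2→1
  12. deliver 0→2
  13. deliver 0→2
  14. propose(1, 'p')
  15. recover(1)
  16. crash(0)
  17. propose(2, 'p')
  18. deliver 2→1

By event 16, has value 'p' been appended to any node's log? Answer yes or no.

yes

step 1 timeout(2): 2={cand,t=1,log=-}
step 2 deliver 2→1: 1={foll,t=1,log=-}
step 3 deliver 1→2: 2={lead,t=1,log=-}
step 4 deliver 2→0: 0={foll,t=1,log=-}
step 5 deliver 0→2: —
step 6 propose(2,'p'): 2={lead,t=1,log=p}
step 7 deliver 2→1: 1={foll,t=1,log=p}
step 8 deliver 1→2: —
step 9 deliver 0→2: —
step 10 crash(1): 1={✗foll,t=1,log=p}
step 11 deliver 2→1: —
step 12 deliver 0→2: —
step 13 deliver 0→2: —
step 14 propose(1,'p'): —
step 15 recover(1): 1={foll,t=1,log=p}
step 16 crash(0): 0={✗foll,t=1,log=-}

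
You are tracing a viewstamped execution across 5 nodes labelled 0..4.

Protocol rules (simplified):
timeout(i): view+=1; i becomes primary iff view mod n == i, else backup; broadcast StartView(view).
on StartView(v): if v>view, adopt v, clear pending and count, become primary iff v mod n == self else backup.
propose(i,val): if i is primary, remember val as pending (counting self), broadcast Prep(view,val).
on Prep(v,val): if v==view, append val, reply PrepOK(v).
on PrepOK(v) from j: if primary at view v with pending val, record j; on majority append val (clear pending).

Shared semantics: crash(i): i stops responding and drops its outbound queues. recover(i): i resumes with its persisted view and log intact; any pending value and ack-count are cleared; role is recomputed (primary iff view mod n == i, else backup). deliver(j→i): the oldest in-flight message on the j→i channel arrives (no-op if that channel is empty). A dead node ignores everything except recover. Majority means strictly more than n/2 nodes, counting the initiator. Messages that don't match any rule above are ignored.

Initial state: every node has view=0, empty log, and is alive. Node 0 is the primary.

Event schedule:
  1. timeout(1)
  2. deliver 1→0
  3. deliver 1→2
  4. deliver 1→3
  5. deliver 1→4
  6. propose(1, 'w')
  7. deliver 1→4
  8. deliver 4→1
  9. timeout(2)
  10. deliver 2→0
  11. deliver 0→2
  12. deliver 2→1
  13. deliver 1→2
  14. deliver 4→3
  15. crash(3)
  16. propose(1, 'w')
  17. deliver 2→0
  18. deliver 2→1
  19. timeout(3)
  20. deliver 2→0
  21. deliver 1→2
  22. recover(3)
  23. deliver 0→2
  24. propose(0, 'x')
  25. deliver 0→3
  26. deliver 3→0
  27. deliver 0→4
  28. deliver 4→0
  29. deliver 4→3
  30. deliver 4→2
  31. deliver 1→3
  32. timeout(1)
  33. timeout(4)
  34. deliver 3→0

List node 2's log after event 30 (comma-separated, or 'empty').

empty

after 1 — timeout(1): n1:prim/v1/[-]
after 2 — deliver 1→0: n0:back/v1/[-]
after 3 — deliver 1→2: n2:back/v1/[-]
after 4 — deliver 1→3: n3:back/v1/[-]
after 5 — deliver 1→4: n4:back/v1/[-]
after 6 — propose(1,'w'): ·
after 7 — deliver 1→4: n4:back/v1/[w]
after 8 — deliver 4→1: ·
after 9 — timeout(2): n2:prim/v2/[-]
after 10 — deliver 2→0: n0:back/v2/[-]
after 11 — deliver 0→2: ·
after 12 — deliver 2→1: n1:back/v2/[-]
after 13 — deliver 1→2: ·
after 14 — deliver 4→3: ·
after 15 — crash(3): n3:✗back/v1/[-]
after 16 — propose(1,'w'): ·
after 17 — deliver 2→0: ·
after 18 — deliver 2→1: ·
after 19 — timeout(3): ·
after 20 — deliver 2→0: ·
after 21 — deliver 1→2: ·
after 22 — recover(3): n3:back/v1/[-]
after 23 — deliver 0→2: ·
after 24 — propose(0,'x'): ·
after 25 — deliver 0→3: ·
after 26 — deliver 3→0: ·
after 27 — deliver 0→4: ·
after 28 — deliver 4→0: ·
after 29 — deliver 4→3: ·
after 30 — deliver 4→2: ·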